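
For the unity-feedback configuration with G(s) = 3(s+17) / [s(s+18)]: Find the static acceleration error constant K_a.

System type = 1 (one pole at s=0).
K_a = lim_{s→0} s^2·G(s) = 0 (the extra factor of s kills the finite limit).

0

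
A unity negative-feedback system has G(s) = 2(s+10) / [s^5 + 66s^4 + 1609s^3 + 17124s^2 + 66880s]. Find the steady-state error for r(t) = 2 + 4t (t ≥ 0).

13376

The denominator has no term below 66880s — 1 pole at s=0, type 1. By superposition:
  • 2: tracked with zero error.
  • 4t: e_ss = 4/K_v with K_v=1/3344 → 13376.
Total e_ss = 13376.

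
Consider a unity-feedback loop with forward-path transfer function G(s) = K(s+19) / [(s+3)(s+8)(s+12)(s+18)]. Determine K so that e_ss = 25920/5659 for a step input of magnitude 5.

25

No free integrators in G(s): this is a type 0 system.
K_p = lim_{s→0} G(s) = K·19 / (3·8·12·18) = (19/5184)·K.
e_ss = 5/(1 + K_p) = 25920/5659 ⇒ 1 + (19/5184)·K = 5659/5184 ⇒ K = 25.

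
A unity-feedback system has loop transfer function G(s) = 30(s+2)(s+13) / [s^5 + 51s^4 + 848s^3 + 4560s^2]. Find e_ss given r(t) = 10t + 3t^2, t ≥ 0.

The denominator has no term below 4560s^2 — 2 poles at s=0, type 2. Treating each term separately:
  • 10t: tracked with zero error.
  • 3t^2: e_ss = 6/K_a with K_a=13/76 → 456/13.
Total e_ss = 456/13.

456/13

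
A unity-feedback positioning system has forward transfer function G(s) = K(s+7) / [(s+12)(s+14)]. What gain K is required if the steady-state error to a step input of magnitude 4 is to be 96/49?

25

The open loop has no poles at the origin → type 0 system.
K_p = lim_{s→0} G(s) = K·7 / (12·14) = (1/24)·K.
e_ss = 4/(1 + K_p) = 96/49 ⇒ 1 + (1/24)·K = 49/24 ⇒ K = 25.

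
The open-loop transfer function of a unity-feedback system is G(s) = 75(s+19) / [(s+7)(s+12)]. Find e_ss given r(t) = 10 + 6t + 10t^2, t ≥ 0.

The open loop has no poles at the origin → type 0 system. Treating each term separately:
  • 10: e_ss = 10/(1+K_p) with K_p=475/28 → 280/503.
  • 6t: a type-0 system cannot track it, e_ss → ∞.
  • 10t^2: a type-0 system cannot track it, e_ss → ∞.
The unbounded component dominates.

infinity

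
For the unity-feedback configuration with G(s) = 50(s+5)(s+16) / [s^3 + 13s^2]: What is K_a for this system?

4000/13

Lowest-order denominator term is 13s^2, so the open loop has 2 poles at the origin → type 2 system.
K_a = lim_{s→0} s^2·G(s) = 50·5·16 / 13 = 4000/13.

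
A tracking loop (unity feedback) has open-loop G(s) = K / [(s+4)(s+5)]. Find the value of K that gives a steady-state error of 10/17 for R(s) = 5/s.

150

No free integrators in G(s): this is a type 0 system.
K_p = lim_{s→0} G(s) = K / (4·5) = 0.05·K.
e_ss = 5/(1 + K_p) = 10/17 ⇒ 1 + 0.05·K = 8.5 ⇒ K = 150.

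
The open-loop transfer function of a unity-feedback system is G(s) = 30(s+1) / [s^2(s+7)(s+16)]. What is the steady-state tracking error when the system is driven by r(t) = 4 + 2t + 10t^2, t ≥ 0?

System type = 2 (two poles at s=0). Treating each term separately:
  • 4: tracked with zero error.
  • 2t: tracked with zero error.
  • 10t^2: e_ss = 20/K_a with K_a=15/56 → 224/3.
Total e_ss = 224/3.

224/3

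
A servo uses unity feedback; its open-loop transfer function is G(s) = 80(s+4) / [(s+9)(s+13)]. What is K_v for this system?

No free integrators in G(s): this is a type 0 system.
K_v = lim_{s→0} s·G(s) = 0 (the extra factor of s kills the finite limit).

0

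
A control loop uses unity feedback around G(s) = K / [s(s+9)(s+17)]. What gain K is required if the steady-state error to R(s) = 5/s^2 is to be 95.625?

The open loop has one pole at the origin → type 1 system.
K_v = lim_{s→0} s·G(s) = K / (9·17) = (1/153)·K.
e_ss = 5/K_v = 95.625 ⇒ K_v = 8/153 ⇒ K = (8/153)/(1/153) = 8.

8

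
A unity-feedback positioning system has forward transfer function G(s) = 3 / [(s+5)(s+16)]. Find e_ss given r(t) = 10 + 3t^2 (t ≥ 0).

infinity

The open loop has no poles at the origin → type 0 system. Taking each input component in turn:
  • 10: e_ss = 10/(1+K_p) with K_p=0.0375 → 800/83.
  • 3t^2: a type-0 system cannot track it, e_ss → ∞.
The unbounded component dominates.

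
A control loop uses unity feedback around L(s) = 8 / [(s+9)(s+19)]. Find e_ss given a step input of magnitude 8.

1368/179

The open loop has no poles at the origin → type 0 system.
K_p = lim_{s→0} L(s) = 8 / (9·19) = 8/171.
e_ss = 8/(1 + K_p) = 8/(179/171) = 1368/179.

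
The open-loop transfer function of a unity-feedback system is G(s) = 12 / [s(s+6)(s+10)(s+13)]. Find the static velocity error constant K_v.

The open loop has one pole at the origin → type 1 system.
K_v = lim_{s→0} s·G(s) = 12 / (6·10·13) = 1/65.

1/65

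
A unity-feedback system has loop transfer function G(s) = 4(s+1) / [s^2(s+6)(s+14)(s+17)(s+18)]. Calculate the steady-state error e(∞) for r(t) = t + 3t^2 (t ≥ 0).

The open loop has two poles at the origin → type 2 system. Taking each input component in turn:
  • t: tracked with zero error.
  • 3t^2: e_ss = 6/K_a with K_a=1/6426 → 38556.
Total e_ss = 38556.

38556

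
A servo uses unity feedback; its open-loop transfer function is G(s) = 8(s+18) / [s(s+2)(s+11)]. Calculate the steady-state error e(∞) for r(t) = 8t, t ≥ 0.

G(s) has one factor of s in the denominator, so the system is type 1.
K_v = lim_{s→0} s·G(s) = 8·18 / (2·11) = 72/11.
e_ss = 8/K_v = 8/(72/11) = 11/9.

11/9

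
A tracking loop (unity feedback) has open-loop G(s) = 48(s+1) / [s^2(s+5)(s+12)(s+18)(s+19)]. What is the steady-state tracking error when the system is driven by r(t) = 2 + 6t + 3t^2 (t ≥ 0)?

Two free integrators in G(s): this is a type 2 system. By superposition:
  • 2: tracked with zero error.
  • 6t: tracked with zero error.
  • 3t^2: e_ss = 6/K_a with K_a=2/855 → 2565.
Total e_ss = 2565.

2565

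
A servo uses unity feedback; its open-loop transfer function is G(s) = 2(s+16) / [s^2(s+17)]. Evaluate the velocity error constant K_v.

K_v = lim_{s→0} s·G(s); with 2 poles at the origin the limit diverges, so K_v = ∞.

infinity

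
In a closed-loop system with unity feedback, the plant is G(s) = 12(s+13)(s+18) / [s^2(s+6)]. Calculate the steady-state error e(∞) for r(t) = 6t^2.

1/39

System type = 2 (two poles at s=0).
K_a = lim_{s→0} s^2·G(s) = 12·13·18 / (6) = 468.
r(t) = 6t^2 gives R(s) = 12/s^3.
e_ss = 12/K_a = 12/468 = 1/39.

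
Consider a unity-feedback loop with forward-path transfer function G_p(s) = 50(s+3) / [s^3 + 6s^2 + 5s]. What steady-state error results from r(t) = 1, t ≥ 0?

0

The denominator has no term below 5s — 1 pole at s=0, type 1.
K_p = ∞ for a type-1 system; e_ss to a step is zero.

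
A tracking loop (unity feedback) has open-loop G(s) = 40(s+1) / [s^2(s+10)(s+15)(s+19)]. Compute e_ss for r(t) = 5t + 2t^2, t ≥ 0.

Two free integrators in G(s): this is a type 2 system. Treating each term separately:
  • 5t: tracked with zero error.
  • 2t^2: e_ss = 4/K_a with K_a=4/285 → 285.
Total e_ss = 285.

285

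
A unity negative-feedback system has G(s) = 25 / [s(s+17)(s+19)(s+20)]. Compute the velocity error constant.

System type = 1 (one pole at s=0).
K_v = lim_{s→0} s·G(s) = 25 / (17·19·20) = 5/1292.

5/1292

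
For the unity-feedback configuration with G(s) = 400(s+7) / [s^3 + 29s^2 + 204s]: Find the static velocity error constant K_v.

Lowest-order denominator term is 204s, so the open loop has 1 pole at the origin → type 1 system.
K_v = lim_{s→0} s·G(s) = 400·7 / 204 = 700/51.

700/51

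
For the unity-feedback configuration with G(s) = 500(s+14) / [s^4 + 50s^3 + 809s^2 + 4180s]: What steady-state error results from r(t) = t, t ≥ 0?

209/350

Lowest-order denominator term is 4180s, so the open loop has 1 pole at the origin → type 1 system.
K_v = lim_{s→0} s·G(s) = 500·14 / 4180 = 350/209.
e_ss = 1/K_v = 1/(350/209) = 209/350.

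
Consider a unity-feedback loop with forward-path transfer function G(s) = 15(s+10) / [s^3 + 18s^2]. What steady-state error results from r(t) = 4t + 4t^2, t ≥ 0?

Lowest-order denominator term is 18s^2, so the open loop has 2 poles at the origin → type 2 system. By superposition:
  • 4t: tracked with zero error.
  • 4t^2: e_ss = 8/K_a with K_a=25/3 → 0.96.
Total e_ss = 0.96.

0.96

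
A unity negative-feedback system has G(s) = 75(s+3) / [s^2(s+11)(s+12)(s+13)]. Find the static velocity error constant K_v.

infinity

K_v = lim_{s→0} s·G(s); with 2 poles at the origin the limit diverges, so K_v = ∞.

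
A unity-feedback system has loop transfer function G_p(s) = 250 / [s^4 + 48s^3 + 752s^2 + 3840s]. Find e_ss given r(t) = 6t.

Lowest-order denominator term is 3840s, so the open loop has 1 pole at the origin → type 1 system.
K_v = lim_{s→0} s·G_p(s) = 250 / 3840 = 25/384.
e_ss = 6/K_v = 6/(25/384) = 92.16.

92.16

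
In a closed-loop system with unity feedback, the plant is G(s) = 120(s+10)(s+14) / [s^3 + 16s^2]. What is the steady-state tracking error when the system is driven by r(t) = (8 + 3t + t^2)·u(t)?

1/525

Factoring s^2 from the denominator leaves a polynomial with constant term 16, so the system is type 2. By superposition:
  • 8: tracked with zero error.
  • 3t: tracked with zero error.
  • t^2: e_ss = 2/K_a with K_a=1050 → 1/525.
Total e_ss = 1/525.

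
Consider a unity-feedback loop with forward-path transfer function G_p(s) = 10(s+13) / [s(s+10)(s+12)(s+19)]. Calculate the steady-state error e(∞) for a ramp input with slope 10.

G_p(s) has one factor of s in the denominator, so the system is type 1.
K_v = lim_{s→0} s·G_p(s) = 10·13 / (10·12·19) = 13/228.
e_ss = 10/K_v = 10/(13/228) = 2280/13.

2280/13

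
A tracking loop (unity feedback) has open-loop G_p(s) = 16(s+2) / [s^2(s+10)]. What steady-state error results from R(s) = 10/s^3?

Two free integrators in G_p(s): this is a type 2 system.
K_a = lim_{s→0} s^2·G_p(s) = 16·2 / (10) = 3.2.
r(t) = 5t^2 gives R(s) = 10/s^3.
e_ss = 10/K_a = 10/3.2 = 3.125.

3.125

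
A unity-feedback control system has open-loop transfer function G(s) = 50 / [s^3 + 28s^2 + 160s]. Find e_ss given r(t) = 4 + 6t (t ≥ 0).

The denominator has no term below 160s — 1 pole at s=0, type 1. By superposition:
  • 4: tracked with zero error.
  • 6t: e_ss = 6/K_v with K_v=0.3125 → 19.2.
Total e_ss = 19.2.

19.2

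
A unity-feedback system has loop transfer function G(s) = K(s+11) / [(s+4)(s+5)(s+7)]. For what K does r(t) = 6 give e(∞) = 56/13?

System type = 0 (no poles at s=0).
K_p = lim_{s→0} G(s) = K·11 / (4·5·7) = (11/140)·K.
e_ss = 6/(1 + K_p) = 56/13 ⇒ 1 + (11/140)·K = 39/28 ⇒ K = 5.

5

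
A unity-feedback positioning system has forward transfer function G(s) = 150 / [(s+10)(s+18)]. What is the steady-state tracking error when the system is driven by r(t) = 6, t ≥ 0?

36/11

No free integrators in G(s): this is a type 0 system.
K_p = lim_{s→0} G(s) = 150 / (10·18) = 5/6.
e_ss = 6/(1 + K_p) = 6/(11/6) = 36/11.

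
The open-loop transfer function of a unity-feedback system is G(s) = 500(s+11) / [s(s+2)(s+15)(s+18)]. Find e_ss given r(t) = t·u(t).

27/275

System type = 1 (one pole at s=0).
K_v = lim_{s→0} s·G(s) = 500·11 / (2·15·18) = 275/27.
e_ss = 1/K_v = 1/(275/27) = 27/275.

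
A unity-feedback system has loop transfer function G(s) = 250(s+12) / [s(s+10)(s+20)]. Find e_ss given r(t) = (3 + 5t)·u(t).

1/3

G(s) has one factor of s in the denominator, so the system is type 1. By superposition:
  • 3: tracked with zero error.
  • 5t: e_ss = 5/K_v with K_v=15 → 1/3.
Total e_ss = 1/3.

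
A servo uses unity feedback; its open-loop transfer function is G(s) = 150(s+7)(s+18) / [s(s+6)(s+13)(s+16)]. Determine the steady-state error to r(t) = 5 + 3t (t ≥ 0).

104/525

System type = 1 (one pole at s=0). Treating each term separately:
  • 5: tracked with zero error.
  • 3t: e_ss = 3/K_v with K_v=1575/104 → 104/525.
Total e_ss = 104/525.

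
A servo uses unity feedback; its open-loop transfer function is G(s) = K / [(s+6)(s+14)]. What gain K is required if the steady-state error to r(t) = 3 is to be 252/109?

The open loop has no poles at the origin → type 0 system.
K_p = lim_{s→0} G(s) = K / (6·14) = (1/84)·K.
e_ss = 3/(1 + K_p) = 252/109 ⇒ 1 + (1/84)·K = 109/84 ⇒ K = 25.

25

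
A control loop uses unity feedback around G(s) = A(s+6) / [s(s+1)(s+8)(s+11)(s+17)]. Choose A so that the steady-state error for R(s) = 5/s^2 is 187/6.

The open loop has one pole at the origin → type 1 system.
K_v = lim_{s→0} s·G(s) = A·6 / (1·8·11·17) = (3/748)·A.
e_ss = 5/K_v = 187/6 ⇒ K_v = 30/187 ⇒ A = (30/187)/(3/748) = 40.

40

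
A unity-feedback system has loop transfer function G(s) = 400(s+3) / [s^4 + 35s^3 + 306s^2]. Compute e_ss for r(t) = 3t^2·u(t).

1.53

The denominator has no term below 306s^2 — 2 poles at s=0, type 2.
K_a = lim_{s→0} s^2·G(s) = 400·3 / 306 = 200/51.
r(t) = 3t^2 gives R(s) = 6/s^3.
e_ss = 6/K_a = 6/(200/51) = 1.53.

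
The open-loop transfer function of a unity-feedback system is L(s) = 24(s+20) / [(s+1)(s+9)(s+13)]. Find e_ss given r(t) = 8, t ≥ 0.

L(s) has no factors of s in the denominator, so the system is type 0.
K_p = lim_{s→0} L(s) = 24·20 / (1·9·13) = 160/39.
e_ss = 8/(1 + K_p) = 8/(199/39) = 312/199.

312/199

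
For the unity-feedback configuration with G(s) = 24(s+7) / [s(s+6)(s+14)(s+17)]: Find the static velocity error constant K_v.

One free integrator in G(s): this is a type 1 system.
K_v = lim_{s→0} s·G(s) = 24·7 / (6·14·17) = 2/17.

2/17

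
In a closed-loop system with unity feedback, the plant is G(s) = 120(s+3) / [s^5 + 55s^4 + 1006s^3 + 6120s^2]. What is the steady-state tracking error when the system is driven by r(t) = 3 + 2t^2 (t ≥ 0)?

68

Lowest-order denominator term is 6120s^2, so the open loop has 2 poles at the origin → type 2 system. Taking each input component in turn:
  • 3: tracked with zero error.
  • 2t^2: e_ss = 4/K_a with K_a=1/17 → 68.
Total e_ss = 68.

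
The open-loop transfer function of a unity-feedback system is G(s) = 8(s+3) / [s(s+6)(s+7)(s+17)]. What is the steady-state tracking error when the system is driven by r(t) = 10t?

297.5

System type = 1 (one pole at s=0).
K_v = lim_{s→0} s·G(s) = 8·3 / (6·7·17) = 4/119.
e_ss = 10/K_v = 10/(4/119) = 297.5.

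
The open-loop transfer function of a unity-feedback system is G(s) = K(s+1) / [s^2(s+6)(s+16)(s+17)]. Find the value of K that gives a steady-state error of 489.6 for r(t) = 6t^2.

The open loop has two poles at the origin → type 2 system.
K_a = lim_{s→0} s^2·G(s) = K·1 / (6·16·17) = (1/1632)·K.
e_ss = 12/K_a = 489.6 ⇒ K_a = 5/204 ⇒ K = (5/204)/(1/1632) = 40.

40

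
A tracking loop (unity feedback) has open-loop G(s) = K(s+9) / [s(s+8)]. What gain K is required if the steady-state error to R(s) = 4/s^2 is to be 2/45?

System type = 1 (one pole at s=0).
K_v = lim_{s→0} s·G(s) = K·9 / (8) = 1.125·K.
e_ss = 4/K_v = 2/45 ⇒ K_v = 90 ⇒ K = 90/1.125 = 80.

80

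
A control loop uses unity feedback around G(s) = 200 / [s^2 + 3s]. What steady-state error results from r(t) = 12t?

Factoring s from the denominator leaves a polynomial with constant term 3, so the system is type 1.
K_v = lim_{s→0} s·G(s) = 200 / 3 = 200/3.
e_ss = 12/K_v = 12/(200/3) = 0.18.

0.18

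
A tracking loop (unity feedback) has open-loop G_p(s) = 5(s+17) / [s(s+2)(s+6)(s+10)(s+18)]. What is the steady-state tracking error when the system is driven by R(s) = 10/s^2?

G_p(s) has one factor of s in the denominator, so the system is type 1.
K_v = lim_{s→0} s·G_p(s) = 5·17 / (2·6·10·18) = 17/432.
e_ss = 10/K_v = 10/(17/432) = 4320/17.

4320/17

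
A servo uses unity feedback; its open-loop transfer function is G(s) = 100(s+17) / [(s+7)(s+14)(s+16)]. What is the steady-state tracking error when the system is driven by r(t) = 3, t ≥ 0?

1176/817

The open loop has no poles at the origin → type 0 system.
K_p = lim_{s→0} G(s) = 100·17 / (7·14·16) = 425/392.
e_ss = 3/(1 + K_p) = 3/(817/392) = 1176/817.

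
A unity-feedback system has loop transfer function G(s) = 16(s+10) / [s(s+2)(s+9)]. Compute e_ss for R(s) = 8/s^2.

0.9

The open loop has one pole at the origin → type 1 system.
K_v = lim_{s→0} s·G(s) = 16·10 / (2·9) = 80/9.
e_ss = 8/K_v = 8/(80/9) = 0.9.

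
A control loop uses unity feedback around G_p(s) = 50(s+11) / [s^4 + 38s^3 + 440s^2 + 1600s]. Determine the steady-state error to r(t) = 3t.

The denominator has no term below 1600s — 1 pole at s=0, type 1.
K_v = lim_{s→0} s·G_p(s) = 50·11 / 1600 = 11/32.
e_ss = 3/K_v = 3/(11/32) = 96/11.

96/11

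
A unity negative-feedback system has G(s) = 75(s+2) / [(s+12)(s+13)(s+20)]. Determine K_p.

5/104

G(s) has no factors of s in the denominator, so the system is type 0.
K_p = lim_{s→0} G(s) = 75·2 / (12·13·20) = 5/104.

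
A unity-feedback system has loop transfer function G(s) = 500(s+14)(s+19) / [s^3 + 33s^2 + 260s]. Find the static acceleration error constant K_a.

0

Lowest-order denominator term is 260s, so the open loop has 1 pole at the origin → type 1 system.
K_a = lim_{s→0} s^2·G(s) = 0 (the extra factor of s kills the finite limit).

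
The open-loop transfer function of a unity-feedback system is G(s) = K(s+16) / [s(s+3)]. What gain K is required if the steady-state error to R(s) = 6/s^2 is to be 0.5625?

2

The open loop has one pole at the origin → type 1 system.
K_v = lim_{s→0} s·G(s) = K·16 / (3) = (16/3)·K.
e_ss = 6/K_v = 0.5625 ⇒ K_v = 32/3 ⇒ K = (32/3)/(16/3) = 2.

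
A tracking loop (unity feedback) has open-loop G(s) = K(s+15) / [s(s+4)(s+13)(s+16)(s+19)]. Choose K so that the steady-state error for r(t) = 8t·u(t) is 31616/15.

The open loop has one pole at the origin → type 1 system.
K_v = lim_{s→0} s·G(s) = K·15 / (4·13·16·19) = (15/15808)·K.
e_ss = 8/K_v = 31616/15 ⇒ K_v = 15/3952 ⇒ K = (15/3952)/(15/15808) = 4.

4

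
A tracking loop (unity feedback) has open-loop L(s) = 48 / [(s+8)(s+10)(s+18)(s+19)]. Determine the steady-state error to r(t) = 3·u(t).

System type = 0 (no poles at s=0).
K_p = lim_{s→0} L(s) = 48 / (8·10·18·19) = 1/570.
e_ss = 3/(1 + K_p) = 3/(571/570) = 1710/571.

1710/571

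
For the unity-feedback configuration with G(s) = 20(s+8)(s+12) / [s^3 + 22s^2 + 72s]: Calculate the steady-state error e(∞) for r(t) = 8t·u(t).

Lowest-order denominator term is 72s, so the open loop has 1 pole at the origin → type 1 system.
K_v = lim_{s→0} s·G(s) = 20·8·12 / 72 = 80/3.
e_ss = 8/K_v = 8/(80/3) = 0.3.

0.3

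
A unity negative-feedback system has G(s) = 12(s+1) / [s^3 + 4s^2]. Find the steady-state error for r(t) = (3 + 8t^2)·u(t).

Factoring s^2 from the denominator leaves a polynomial with constant term 4, so the system is type 2. Taking each input component in turn:
  • 3: tracked with zero error.
  • 8t^2: e_ss = 16/K_a with K_a=3 → 16/3.
Total e_ss = 16/3.

16/3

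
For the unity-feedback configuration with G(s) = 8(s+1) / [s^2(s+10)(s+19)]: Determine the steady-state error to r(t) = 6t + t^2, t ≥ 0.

Two free integrators in G(s): this is a type 2 system. Taking each input component in turn:
  • 6t: tracked with zero error.
  • t^2: e_ss = 2/K_a with K_a=4/95 → 47.5.
Total e_ss = 47.5.

47.5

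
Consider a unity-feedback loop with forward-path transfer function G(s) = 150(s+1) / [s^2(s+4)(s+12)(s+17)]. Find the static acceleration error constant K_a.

The open loop has two poles at the origin → type 2 system.
K_a = lim_{s→0} s^2·G(s) = 150·1 / (4·12·17) = 25/136.

25/136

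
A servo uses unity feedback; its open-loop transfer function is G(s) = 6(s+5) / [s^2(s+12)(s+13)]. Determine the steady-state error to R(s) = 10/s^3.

52

The open loop has two poles at the origin → type 2 system.
K_a = lim_{s→0} s^2·G(s) = 6·5 / (12·13) = 5/26.
r(t) = 5t^2 gives R(s) = 10/s^3.
e_ss = 10/K_a = 10/(5/26) = 52.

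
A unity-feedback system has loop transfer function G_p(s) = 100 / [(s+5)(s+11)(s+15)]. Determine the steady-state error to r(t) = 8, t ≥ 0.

264/37

The open loop has no poles at the origin → type 0 system.
K_p = lim_{s→0} G_p(s) = 100 / (5·11·15) = 4/33.
e_ss = 8/(1 + K_p) = 8/(37/33) = 264/37.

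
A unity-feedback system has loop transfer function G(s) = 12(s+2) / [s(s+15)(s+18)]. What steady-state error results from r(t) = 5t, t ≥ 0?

56.25

System type = 1 (one pole at s=0).
K_v = lim_{s→0} s·G(s) = 12·2 / (15·18) = 4/45.
e_ss = 5/K_v = 5/(4/45) = 56.25.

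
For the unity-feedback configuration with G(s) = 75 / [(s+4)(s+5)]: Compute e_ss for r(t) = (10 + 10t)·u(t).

infinity

No free integrators in G(s): this is a type 0 system. By superposition:
  • 10: e_ss = 10/(1+K_p) with K_p=3.75 → 40/19.
  • 10t: a type-0 system cannot track it, e_ss → ∞.
The unbounded component dominates.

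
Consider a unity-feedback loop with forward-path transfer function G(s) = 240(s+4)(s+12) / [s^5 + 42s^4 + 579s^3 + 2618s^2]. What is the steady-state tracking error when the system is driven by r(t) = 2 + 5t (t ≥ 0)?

0

Factoring s^2 from the denominator leaves a polynomial with constant term 2618, so the system is type 2. Taking each input component in turn:
  • 2: tracked with zero error.
  • 5t: tracked with zero error.
Total e_ss = 0.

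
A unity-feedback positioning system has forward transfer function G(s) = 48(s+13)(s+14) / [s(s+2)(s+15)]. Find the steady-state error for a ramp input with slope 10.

25/728

One free integrator in G(s): this is a type 1 system.
K_v = lim_{s→0} s·G(s) = 48·13·14 / (2·15) = 291.2.
e_ss = 10/K_v = 10/291.2 = 25/728.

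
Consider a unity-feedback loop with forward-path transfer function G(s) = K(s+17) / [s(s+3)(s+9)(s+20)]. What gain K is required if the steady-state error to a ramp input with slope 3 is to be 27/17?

60

System type = 1 (one pole at s=0).
K_v = lim_{s→0} s·G(s) = K·17 / (3·9·20) = (17/540)·K.
e_ss = 3/K_v = 27/17 ⇒ K_v = 17/9 ⇒ K = (17/9)/(17/540) = 60.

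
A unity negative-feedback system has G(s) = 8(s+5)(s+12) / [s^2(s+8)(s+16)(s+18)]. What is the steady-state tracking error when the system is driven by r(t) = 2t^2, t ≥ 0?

The open loop has two poles at the origin → type 2 system.
K_a = lim_{s→0} s^2·G(s) = 8·5·12 / (8·16·18) = 5/24.
r(t) = 2t^2 gives R(s) = 4/s^3.
e_ss = 4/K_a = 4/(5/24) = 19.2.

19.2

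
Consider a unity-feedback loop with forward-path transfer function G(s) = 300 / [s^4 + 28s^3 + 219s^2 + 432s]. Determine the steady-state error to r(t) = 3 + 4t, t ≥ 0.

5.76

The denominator has no term below 432s — 1 pole at s=0, type 1. Taking each input component in turn:
  • 3: tracked with zero error.
  • 4t: e_ss = 4/K_v with K_v=25/36 → 5.76.
Total e_ss = 5.76.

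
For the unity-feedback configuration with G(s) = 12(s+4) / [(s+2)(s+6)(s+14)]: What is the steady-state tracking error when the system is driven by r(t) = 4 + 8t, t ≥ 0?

infinity

G(s) has no factors of s in the denominator, so the system is type 0. Treating each term separately:
  • 4: e_ss = 4/(1+K_p) with K_p=2/7 → 28/9.
  • 8t: a type-0 system cannot track it, e_ss → ∞.
The unbounded component dominates.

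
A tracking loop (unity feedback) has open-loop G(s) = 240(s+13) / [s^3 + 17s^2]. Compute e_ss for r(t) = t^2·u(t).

17/1560

Lowest-order denominator term is 17s^2, so the open loop has 2 poles at the origin → type 2 system.
K_a = lim_{s→0} s^2·G(s) = 240·13 / 17 = 3120/17.
r(t) = t^2 gives R(s) = 2/s^3.
e_ss = 2/K_a = 2/(3120/17) = 17/1560.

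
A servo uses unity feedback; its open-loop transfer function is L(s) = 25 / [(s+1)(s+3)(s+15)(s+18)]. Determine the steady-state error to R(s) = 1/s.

No free integrators in L(s): this is a type 0 system.
K_p = lim_{s→0} L(s) = 25 / (1·3·15·18) = 5/162.
e_ss = 1/(1 + K_p) = 1/(167/162) = 162/167.

162/167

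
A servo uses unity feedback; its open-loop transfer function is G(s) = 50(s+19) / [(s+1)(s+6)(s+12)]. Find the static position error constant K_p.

The open loop has no poles at the origin → type 0 system.
K_p = lim_{s→0} G(s) = 50·19 / (1·6·12) = 475/36.

475/36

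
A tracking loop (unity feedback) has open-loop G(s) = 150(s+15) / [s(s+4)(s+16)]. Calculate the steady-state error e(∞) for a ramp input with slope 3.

32/375

One free integrator in G(s): this is a type 1 system.
K_v = lim_{s→0} s·G(s) = 150·15 / (4·16) = 1125/32.
e_ss = 3/K_v = 3/(1125/32) = 32/375.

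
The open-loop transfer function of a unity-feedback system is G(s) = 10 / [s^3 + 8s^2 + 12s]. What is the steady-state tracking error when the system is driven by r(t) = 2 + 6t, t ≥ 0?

The denominator has no term below 12s — 1 pole at s=0, type 1. Taking each input component in turn:
  • 2: tracked with zero error.
  • 6t: e_ss = 6/K_v with K_v=5/6 → 7.2.
Total e_ss = 7.2.

7.2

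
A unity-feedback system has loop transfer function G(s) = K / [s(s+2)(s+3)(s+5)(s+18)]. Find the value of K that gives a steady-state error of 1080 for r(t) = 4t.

G(s) has one factor of s in the denominator, so the system is type 1.
K_v = lim_{s→0} s·G(s) = K / (2·3·5·18) = (1/540)·K.
e_ss = 4/K_v = 1080 ⇒ K_v = 1/270 ⇒ K = (1/270)/(1/540) = 2.

2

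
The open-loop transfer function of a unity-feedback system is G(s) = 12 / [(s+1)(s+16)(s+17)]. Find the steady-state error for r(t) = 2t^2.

infinity

The open loop has no poles at the origin → type 0 system.
K_a = lim_{s→0} s^2·G(s) = 0; the steady-state error to this parabolic input grows without bound.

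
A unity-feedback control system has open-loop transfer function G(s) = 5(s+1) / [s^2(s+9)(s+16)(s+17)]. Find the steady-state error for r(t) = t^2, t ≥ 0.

979.2

G(s) has two factors of s in the denominator, so the system is type 2.
K_a = lim_{s→0} s^2·G(s) = 5·1 / (9·16·17) = 5/2448.
r(t) = t^2 gives R(s) = 2/s^3.
e_ss = 2/K_a = 2/(5/2448) = 979.2.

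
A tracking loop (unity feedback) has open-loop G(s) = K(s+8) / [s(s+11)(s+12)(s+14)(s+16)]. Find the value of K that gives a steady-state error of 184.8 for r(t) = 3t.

One free integrator in G(s): this is a type 1 system.
K_v = lim_{s→0} s·G(s) = K·8 / (11·12·14·16) = (1/3696)·K.
e_ss = 3/K_v = 184.8 ⇒ K_v = 5/308 ⇒ K = (5/308)/(1/3696) = 60.

60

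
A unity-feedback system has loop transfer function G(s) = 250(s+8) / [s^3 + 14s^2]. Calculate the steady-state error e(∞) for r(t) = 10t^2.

The denominator has no term below 14s^2 — 2 poles at s=0, type 2.
K_a = lim_{s→0} s^2·G(s) = 250·8 / 14 = 1000/7.
r(t) = 10t^2 gives R(s) = 20/s^3.
e_ss = 20/K_a = 20/(1000/7) = 0.14.

0.14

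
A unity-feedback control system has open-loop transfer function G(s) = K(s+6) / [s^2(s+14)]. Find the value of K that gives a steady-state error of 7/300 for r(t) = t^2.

200

System type = 2 (two poles at s=0).
K_a = lim_{s→0} s^2·G(s) = K·6 / (14) = (3/7)·K.
e_ss = 2/K_a = 7/300 ⇒ K_a = 600/7 ⇒ K = (600/7)/(3/7) = 200.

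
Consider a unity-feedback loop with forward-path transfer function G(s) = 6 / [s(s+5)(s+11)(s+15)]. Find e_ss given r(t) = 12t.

G(s) has one factor of s in the denominator, so the system is type 1.
K_v = lim_{s→0} s·G(s) = 6 / (5·11·15) = 2/275.
e_ss = 12/K_v = 12/(2/275) = 1650.

1650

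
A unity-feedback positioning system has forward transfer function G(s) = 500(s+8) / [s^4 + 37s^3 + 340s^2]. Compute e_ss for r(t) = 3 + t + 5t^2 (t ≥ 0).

Lowest-order denominator term is 340s^2, so the open loop has 2 poles at the origin → type 2 system. Taking each input component in turn:
  • 3: tracked with zero error.
  • t: tracked with zero error.
  • 5t^2: e_ss = 10/K_a with K_a=200/17 → 0.85.
Total e_ss = 0.85.

0.85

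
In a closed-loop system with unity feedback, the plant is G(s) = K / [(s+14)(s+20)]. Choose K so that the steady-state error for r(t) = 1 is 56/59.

System type = 0 (no poles at s=0).
K_p = lim_{s→0} G(s) = K / (14·20) = (1/280)·K.
e_ss = 1/(1 + K_p) = 56/59 ⇒ 1 + (1/280)·K = 59/56 ⇒ K = 15.

15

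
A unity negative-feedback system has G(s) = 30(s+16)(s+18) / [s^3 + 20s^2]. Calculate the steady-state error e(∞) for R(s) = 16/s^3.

1/27

The denominator has no term below 20s^2 — 2 poles at s=0, type 2.
K_a = lim_{s→0} s^2·G(s) = 30·16·18 / 20 = 432.
r(t) = 8t^2 gives R(s) = 16/s^3.
e_ss = 16/K_a = 16/432 = 1/27.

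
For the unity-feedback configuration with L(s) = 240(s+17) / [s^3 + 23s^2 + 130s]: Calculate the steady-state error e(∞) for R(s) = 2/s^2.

Factoring s from the denominator leaves a polynomial with constant term 130, so the system is type 1.
K_v = lim_{s→0} s·L(s) = 240·17 / 130 = 408/13.
e_ss = 2/K_v = 2/(408/13) = 13/204.

13/204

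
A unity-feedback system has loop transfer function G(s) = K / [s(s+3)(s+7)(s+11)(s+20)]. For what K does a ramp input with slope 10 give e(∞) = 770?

One free integrator in G(s): this is a type 1 system.
K_v = lim_{s→0} s·G(s) = K / (3·7·11·20) = (1/4620)·K.
e_ss = 10/K_v = 770 ⇒ K_v = 1/77 ⇒ K = (1/77)/(1/4620) = 60.

60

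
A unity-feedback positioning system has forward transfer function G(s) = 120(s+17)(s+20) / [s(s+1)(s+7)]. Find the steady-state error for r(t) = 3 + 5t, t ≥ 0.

7/8160

System type = 1 (one pole at s=0). Treating each term separately:
  • 3: tracked with zero error.
  • 5t: e_ss = 5/K_v with K_v=40800/7 → 7/8160.
Total e_ss = 7/8160.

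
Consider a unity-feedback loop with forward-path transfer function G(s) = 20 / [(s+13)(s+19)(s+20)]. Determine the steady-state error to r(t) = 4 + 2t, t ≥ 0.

infinity

System type = 0 (no poles at s=0). Treating each term separately:
  • 4: e_ss = 4/(1+K_p) with K_p=1/247 → 247/62.
  • 2t: a type-0 system cannot track it, e_ss → ∞.
The unbounded component dominates.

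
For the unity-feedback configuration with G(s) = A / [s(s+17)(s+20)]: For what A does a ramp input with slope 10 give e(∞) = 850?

One free integrator in G(s): this is a type 1 system.
K_v = lim_{s→0} s·G(s) = A / (17·20) = (1/340)·A.
e_ss = 10/K_v = 850 ⇒ K_v = 1/85 ⇒ A = (1/85)/(1/340) = 4.

4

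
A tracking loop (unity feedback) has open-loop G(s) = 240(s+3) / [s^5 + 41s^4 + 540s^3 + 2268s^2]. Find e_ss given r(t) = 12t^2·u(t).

75.6

Factoring s^2 from the denominator leaves a polynomial with constant term 2268, so the system is type 2.
K_a = lim_{s→0} s^2·G(s) = 240·3 / 2268 = 20/63.
r(t) = 12t^2 gives R(s) = 24/s^3.
e_ss = 24/K_a = 24/(20/63) = 75.6.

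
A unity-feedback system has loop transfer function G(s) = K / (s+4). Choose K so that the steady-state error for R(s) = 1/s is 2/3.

System type = 0 (no poles at s=0).
K_p = lim_{s→0} G(s) = K / (4) = 0.25·K.
e_ss = 1/(1 + K_p) = 2/3 ⇒ 1 + 0.25·K = 1.5 ⇒ K = 2.

2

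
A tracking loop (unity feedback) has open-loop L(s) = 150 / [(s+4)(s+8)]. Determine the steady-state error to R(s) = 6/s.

The open loop has no poles at the origin → type 0 system.
K_p = lim_{s→0} L(s) = 150 / (4·8) = 4.6875.
e_ss = 6/(1 + K_p) = 6/5.6875 = 96/91.

96/91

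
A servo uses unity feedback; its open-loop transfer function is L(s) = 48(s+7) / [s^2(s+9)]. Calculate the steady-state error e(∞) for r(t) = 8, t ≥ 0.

0

The open loop has two poles at the origin → type 2 system.
A type-2 system has K_p = ∞, so it tracks a step input with zero steady-state error.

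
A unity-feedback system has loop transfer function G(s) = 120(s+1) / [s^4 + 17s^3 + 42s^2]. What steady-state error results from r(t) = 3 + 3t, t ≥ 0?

Factoring s^2 from the denominator leaves a polynomial with constant term 42, so the system is type 2. By superposition:
  • 3: tracked with zero error.
  • 3t: tracked with zero error.
Total e_ss = 0.

0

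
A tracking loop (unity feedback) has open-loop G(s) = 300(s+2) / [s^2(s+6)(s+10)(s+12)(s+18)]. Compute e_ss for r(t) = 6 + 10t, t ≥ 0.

0

System type = 2 (two poles at s=0). By superposition:
  • 6: tracked with zero error.
  • 10t: tracked with zero error.
Total e_ss = 0.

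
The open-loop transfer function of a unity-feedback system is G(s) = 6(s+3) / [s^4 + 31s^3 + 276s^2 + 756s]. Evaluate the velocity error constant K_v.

The denominator has no term below 756s — 1 pole at s=0, type 1.
K_v = lim_{s→0} s·G(s) = 6·3 / 756 = 1/42.

1/42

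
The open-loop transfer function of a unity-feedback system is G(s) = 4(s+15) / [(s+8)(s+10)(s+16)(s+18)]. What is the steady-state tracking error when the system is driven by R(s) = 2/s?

768/385

System type = 0 (no poles at s=0).
K_p = lim_{s→0} G(s) = 4·15 / (8·10·16·18) = 1/384.
e_ss = 2/(1 + K_p) = 2/(385/384) = 768/385.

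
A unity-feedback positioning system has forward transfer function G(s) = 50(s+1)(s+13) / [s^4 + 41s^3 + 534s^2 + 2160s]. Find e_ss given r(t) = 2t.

432/65

The denominator has no term below 2160s — 1 pole at s=0, type 1.
K_v = lim_{s→0} s·G(s) = 50·1·13 / 2160 = 65/216.
e_ss = 2/K_v = 2/(65/216) = 432/65.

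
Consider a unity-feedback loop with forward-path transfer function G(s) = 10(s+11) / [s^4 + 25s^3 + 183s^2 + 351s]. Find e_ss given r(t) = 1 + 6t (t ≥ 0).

1053/55

The denominator has no term below 351s — 1 pole at s=0, type 1. Taking each input component in turn:
  • 1: tracked with zero error.
  • 6t: e_ss = 6/K_v with K_v=110/351 → 1053/55.
Total e_ss = 1053/55.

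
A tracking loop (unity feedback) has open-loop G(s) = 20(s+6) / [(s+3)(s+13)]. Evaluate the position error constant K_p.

G(s) has no factors of s in the denominator, so the system is type 0.
K_p = lim_{s→0} G(s) = 20·6 / (3·13) = 40/13.

40/13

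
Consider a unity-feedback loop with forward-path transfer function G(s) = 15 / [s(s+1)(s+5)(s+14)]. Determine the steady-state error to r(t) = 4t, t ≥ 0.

56/3

G(s) has one factor of s in the denominator, so the system is type 1.
K_v = lim_{s→0} s·G(s) = 15 / (1·5·14) = 3/14.
e_ss = 4/K_v = 4/(3/14) = 56/3.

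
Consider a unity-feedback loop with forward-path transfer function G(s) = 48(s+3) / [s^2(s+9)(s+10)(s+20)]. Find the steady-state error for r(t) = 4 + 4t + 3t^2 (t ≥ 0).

Two free integrators in G(s): this is a type 2 system. Treating each term separately:
  • 4: tracked with zero error.
  • 4t: tracked with zero error.
  • 3t^2: e_ss = 6/K_a with K_a=0.08 → 75.
Total e_ss = 75.

75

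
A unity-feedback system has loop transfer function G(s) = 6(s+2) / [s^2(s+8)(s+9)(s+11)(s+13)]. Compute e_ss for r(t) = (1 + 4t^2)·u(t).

6864

System type = 2 (two poles at s=0). By superposition:
  • 1: tracked with zero error.
  • 4t^2: e_ss = 8/K_a with K_a=1/858 → 6864.
Total e_ss = 6864.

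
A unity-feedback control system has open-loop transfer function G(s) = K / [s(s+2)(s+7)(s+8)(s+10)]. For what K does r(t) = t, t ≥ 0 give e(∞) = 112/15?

150

System type = 1 (one pole at s=0).
K_v = lim_{s→0} s·G(s) = K / (2·7·8·10) = (1/1120)·K.
e_ss = 1/K_v = 112/15 ⇒ K_v = 15/112 ⇒ K = (15/112)/(1/1120) = 150.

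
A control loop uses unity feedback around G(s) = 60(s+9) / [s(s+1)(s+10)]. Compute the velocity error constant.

54

One free integrator in G(s): this is a type 1 system.
K_v = lim_{s→0} s·G(s) = 60·9 / (1·10) = 54.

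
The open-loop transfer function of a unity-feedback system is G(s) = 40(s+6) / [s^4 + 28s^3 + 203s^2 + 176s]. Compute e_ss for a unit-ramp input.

11/15

Factoring s from the denominator leaves a polynomial with constant term 176, so the system is type 1.
K_v = lim_{s→0} s·G(s) = 40·6 / 176 = 15/11.
e_ss = 1/K_v = 1/(15/11) = 11/15.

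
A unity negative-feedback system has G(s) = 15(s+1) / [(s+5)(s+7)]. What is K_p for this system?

System type = 0 (no poles at s=0).
K_p = lim_{s→0} G(s) = 15·1 / (5·7) = 3/7.

3/7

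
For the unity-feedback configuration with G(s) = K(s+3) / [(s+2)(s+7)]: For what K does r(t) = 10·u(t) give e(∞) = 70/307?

200

No free integrators in G(s): this is a type 0 system.
K_p = lim_{s→0} G(s) = K·3 / (2·7) = (3/14)·K.
e_ss = 10/(1 + K_p) = 70/307 ⇒ 1 + (3/14)·K = 307/7 ⇒ K = 200.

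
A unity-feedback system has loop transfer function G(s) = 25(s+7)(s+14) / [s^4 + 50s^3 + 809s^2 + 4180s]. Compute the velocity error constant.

245/418

Lowest-order denominator term is 4180s, so the open loop has 1 pole at the origin → type 1 system.
K_v = lim_{s→0} s·G(s) = 25·7·14 / 4180 = 245/418.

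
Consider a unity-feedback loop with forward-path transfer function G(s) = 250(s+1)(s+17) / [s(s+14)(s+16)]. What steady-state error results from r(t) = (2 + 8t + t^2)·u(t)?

infinity

System type = 1 (one pole at s=0). By superposition:
  • 2: tracked with zero error.
  • 8t: e_ss = 8/K_v with K_v=2125/112 → 896/2125.
  • t^2: a type-1 system cannot track it, e_ss → ∞.
The unbounded component dominates.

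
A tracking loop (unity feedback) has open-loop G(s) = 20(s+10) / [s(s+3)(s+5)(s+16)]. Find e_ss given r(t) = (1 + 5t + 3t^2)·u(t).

infinity

The open loop has one pole at the origin → type 1 system. By superposition:
  • 1: tracked with zero error.
  • 5t: e_ss = 5/K_v with K_v=5/6 → 6.
  • 3t^2: a type-1 system cannot track it, e_ss → ∞.
The unbounded component dominates.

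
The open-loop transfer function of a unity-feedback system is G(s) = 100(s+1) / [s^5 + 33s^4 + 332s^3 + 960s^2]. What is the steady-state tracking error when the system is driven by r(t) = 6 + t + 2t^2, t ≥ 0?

38.4

Lowest-order denominator term is 960s^2, so the open loop has 2 poles at the origin → type 2 system. Treating each term separately:
  • 6: tracked with zero error.
  • t: tracked with zero error.
  • 2t^2: e_ss = 4/K_a with K_a=5/48 → 38.4.
Total e_ss = 38.4.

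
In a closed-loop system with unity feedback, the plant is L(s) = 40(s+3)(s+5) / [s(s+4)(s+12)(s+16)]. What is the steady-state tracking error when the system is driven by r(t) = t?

1.28

One free integrator in L(s): this is a type 1 system.
K_v = lim_{s→0} s·L(s) = 40·3·5 / (4·12·16) = 25/32.
e_ss = 1/K_v = 1/(25/32) = 1.28.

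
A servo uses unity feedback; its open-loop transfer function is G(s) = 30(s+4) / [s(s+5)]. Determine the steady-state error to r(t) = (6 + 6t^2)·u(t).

One free integrator in G(s): this is a type 1 system. By superposition:
  • 6: tracked with zero error.
  • 6t^2: a type-1 system cannot track it, e_ss → ∞.
The unbounded component dominates.

infinity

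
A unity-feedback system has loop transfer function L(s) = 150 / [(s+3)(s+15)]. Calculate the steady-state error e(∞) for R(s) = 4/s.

12/13

L(s) has no factors of s in the denominator, so the system is type 0.
K_p = lim_{s→0} L(s) = 150 / (3·15) = 10/3.
e_ss = 4/(1 + K_p) = 4/(13/3) = 12/13.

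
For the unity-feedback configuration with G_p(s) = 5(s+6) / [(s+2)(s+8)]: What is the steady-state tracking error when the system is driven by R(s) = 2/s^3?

System type = 0 (no poles at s=0).
K_a = lim_{s→0} s^2·G_p(s) = 0; the steady-state error to this parabolic input grows without bound.

infinity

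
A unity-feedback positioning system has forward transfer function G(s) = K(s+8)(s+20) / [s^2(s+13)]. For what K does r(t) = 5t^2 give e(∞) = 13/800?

Two free integrators in G(s): this is a type 2 system.
K_a = lim_{s→0} s^2·G(s) = K·8·20 / (13) = (160/13)·K.
e_ss = 10/K_a = 13/800 ⇒ K_a = 8000/13 ⇒ K = (8000/13)/(160/13) = 50.

50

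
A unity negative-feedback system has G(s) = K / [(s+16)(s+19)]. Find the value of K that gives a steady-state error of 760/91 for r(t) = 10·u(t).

60

No free integrators in G(s): this is a type 0 system.
K_p = lim_{s→0} G(s) = K / (16·19) = (1/304)·K.
e_ss = 10/(1 + K_p) = 760/91 ⇒ 1 + (1/304)·K = 91/76 ⇒ K = 60.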